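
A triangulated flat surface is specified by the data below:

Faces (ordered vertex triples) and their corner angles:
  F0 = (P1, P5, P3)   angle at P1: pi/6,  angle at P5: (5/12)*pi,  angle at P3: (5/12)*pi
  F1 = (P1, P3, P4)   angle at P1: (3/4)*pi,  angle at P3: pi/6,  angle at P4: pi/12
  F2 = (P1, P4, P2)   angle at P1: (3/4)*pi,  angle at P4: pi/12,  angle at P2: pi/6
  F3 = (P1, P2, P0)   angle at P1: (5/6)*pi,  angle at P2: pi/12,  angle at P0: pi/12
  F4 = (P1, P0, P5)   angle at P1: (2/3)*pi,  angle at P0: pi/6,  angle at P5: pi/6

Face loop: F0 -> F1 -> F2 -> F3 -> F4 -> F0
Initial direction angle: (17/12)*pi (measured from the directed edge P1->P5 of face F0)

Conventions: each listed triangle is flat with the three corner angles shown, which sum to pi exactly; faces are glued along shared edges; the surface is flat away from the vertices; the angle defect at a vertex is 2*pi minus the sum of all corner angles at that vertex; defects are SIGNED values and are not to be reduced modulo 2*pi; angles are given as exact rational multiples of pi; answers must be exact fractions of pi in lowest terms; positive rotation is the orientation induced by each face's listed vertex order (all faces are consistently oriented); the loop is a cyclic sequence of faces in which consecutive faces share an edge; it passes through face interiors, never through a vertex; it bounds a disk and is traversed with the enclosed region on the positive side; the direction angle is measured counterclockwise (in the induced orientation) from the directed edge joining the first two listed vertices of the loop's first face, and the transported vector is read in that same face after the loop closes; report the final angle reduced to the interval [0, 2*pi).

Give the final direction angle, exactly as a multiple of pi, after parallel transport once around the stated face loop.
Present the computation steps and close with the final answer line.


enclosed vertex P1: corner angles sum to (19/6)*pi, defect = 2*pi - (19/6)*pi = (-7/6)*pi
the final direction is the initial angle plus the enclosed defects, taken mod 2*pi in the induced orientation
final angle = (17/12)*pi - (7/6)*pi = pi/4 (mod 2*pi)

Answer: final direction angle = pi/4


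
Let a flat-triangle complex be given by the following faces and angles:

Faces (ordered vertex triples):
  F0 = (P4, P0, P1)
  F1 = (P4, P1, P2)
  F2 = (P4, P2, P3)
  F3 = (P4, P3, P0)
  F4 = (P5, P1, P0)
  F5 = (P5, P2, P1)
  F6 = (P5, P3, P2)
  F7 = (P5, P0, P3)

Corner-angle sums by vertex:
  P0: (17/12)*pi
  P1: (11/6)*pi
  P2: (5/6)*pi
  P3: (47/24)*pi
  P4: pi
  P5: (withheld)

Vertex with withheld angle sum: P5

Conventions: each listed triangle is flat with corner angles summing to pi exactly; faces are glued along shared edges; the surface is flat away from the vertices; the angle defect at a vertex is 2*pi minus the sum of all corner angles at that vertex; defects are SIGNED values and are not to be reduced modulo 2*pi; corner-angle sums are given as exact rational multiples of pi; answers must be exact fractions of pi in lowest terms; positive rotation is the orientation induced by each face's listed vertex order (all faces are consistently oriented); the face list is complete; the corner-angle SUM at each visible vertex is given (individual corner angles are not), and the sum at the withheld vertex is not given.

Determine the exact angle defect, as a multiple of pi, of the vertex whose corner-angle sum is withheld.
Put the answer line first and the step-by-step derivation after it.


Answer: defect(P5) = (25/24)*pi

V = 6, E = 12, F = 8; chi = V - E + F = 2
Gauss-Bonnet: total defect = 2*pi*chi = 4*pi; visible defects sum to (71/24)*pi


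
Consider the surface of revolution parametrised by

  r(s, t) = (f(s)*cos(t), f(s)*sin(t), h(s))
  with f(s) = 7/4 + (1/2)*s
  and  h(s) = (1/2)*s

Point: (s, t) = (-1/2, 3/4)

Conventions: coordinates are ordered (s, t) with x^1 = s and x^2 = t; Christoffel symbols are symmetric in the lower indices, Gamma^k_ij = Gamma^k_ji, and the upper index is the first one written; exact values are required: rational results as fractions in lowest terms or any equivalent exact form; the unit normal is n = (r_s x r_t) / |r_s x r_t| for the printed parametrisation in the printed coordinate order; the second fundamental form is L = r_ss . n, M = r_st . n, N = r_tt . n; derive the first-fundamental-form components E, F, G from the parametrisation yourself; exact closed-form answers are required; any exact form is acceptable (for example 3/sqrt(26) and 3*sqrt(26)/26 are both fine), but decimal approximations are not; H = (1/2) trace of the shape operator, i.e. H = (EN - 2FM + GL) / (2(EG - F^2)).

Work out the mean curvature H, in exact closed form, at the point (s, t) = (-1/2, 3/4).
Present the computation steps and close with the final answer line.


f = 3/2, f' = 1/2, f'' = 0, h' = 1/2, h'' = 0
E = 1/2, F = 0, G = 9/4; answer radicand W^2 = 1/2
unnormalised second-form numerators: l = 0, m = 0, n = 3/4; L = l/sqrt(1/2), and similarly M = m/sqrt(W^2), N = n/sqrt(W^2)
H = (E*n - 2*F*m + G*l) / (2*(EG - F^2)*sqrt(W^2)); E*n - 2*F*m + G*l = 3/8, EG - F^2 = 9/8, so H = (1/6)/sqrt(1/2)

Answer: H = sqrt(2)/6


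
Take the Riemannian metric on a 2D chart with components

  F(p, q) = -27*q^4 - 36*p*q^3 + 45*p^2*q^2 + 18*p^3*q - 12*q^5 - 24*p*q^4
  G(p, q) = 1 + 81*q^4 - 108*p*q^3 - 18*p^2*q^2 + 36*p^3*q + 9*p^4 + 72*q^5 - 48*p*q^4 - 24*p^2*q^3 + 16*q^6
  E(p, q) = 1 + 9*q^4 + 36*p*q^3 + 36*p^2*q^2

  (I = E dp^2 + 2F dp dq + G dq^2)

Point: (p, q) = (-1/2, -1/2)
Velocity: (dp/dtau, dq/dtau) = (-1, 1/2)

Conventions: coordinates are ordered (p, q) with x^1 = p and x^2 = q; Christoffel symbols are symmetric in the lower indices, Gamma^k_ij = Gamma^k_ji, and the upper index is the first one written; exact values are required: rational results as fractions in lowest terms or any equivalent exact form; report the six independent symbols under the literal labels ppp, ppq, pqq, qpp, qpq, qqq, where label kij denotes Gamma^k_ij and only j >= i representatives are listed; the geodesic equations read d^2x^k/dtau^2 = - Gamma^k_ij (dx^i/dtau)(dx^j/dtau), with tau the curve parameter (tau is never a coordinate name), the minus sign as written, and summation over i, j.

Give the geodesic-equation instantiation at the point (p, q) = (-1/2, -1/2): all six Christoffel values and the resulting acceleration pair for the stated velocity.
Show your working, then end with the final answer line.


E = 97/16, F = 9/8, G = 5/4 at the point
E_p = -27/2, E_q = -27, F_p = -15, F_q = 15/4, G_p = -6, G_q = 3
EG - F^2 = 101/16;  g^inv = (16/101) * [[5/4, -9/8], [-9/8, 97/16]]
first-kind symbols [ij,l] = (1/2)(d_i g_jl + d_j g_il - d_l g_ij): [pp,p] = E_p/2 = -27/4, [pp,q] = F_p - E_q/2 = -3/2, [pq,p] = E_q/2 = -27/2, [pq,q] = G_p/2 = -3, [qq,p] = F_q - G_p/2 = 27/4, [qq,q] = G_q/2 = 3/2
Gamma^p_ij = (G*[ij,p] - F*[ij,q])/(EG - F^2), Gamma^q_ij = (E*[ij,q] - F*[ij,p])/(EG - F^2)
Gamma_ppp = -108/101, Gamma_ppq = -216/101, Gamma_pqq = 108/101, Gamma_qpp = -24/101, Gamma_qpq = -48/101, Gamma_qqq = 24/101
d^2p/dtau^2 = -(Gamma_ppp*(-1)^2 + 2*Gamma_ppq*(-1)*(1/2) + Gamma_pqq*(1/2)^2) = -135/101
d^2q/dtau^2 = -(Gamma_qpp*(-1)^2 + 2*Gamma_qpq*(-1)*(1/2) + Gamma_qqq*(1/2)^2) = -30/101

Answer: Gamma_ppp = -108/101, Gamma_ppq = -216/101, Gamma_pqq = 108/101, Gamma_qpp = -24/101, Gamma_qpq = -48/101, Gamma_qqq = 24/101; accelerations (d^2p/dtau^2, d^2q/dtau^2) = (-135/101, -30/101)


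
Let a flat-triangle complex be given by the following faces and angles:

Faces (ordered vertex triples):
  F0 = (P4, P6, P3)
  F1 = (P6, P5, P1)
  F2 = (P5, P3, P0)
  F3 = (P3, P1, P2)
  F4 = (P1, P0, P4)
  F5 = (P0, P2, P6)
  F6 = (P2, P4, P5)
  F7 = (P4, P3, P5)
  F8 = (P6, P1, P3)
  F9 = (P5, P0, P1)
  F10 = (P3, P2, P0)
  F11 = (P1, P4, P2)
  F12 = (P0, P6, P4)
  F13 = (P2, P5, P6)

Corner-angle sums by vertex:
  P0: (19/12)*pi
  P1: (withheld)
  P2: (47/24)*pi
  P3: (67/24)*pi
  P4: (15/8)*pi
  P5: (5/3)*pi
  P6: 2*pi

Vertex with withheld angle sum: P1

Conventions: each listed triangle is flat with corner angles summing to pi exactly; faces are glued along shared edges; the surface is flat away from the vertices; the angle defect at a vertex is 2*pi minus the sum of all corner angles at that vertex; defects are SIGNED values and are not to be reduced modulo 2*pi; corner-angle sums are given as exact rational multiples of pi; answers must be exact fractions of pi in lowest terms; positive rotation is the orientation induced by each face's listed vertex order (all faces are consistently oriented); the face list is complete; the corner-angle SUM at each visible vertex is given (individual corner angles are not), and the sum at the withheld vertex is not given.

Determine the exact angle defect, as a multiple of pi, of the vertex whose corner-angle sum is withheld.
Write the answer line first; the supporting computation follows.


Answer: defect(P1) = -pi/8

V = 7, E = 21, F = 14; chi = V - E + F = 0
Gauss-Bonnet: total defect = 2*pi*chi = 0; visible defects sum to pi/8


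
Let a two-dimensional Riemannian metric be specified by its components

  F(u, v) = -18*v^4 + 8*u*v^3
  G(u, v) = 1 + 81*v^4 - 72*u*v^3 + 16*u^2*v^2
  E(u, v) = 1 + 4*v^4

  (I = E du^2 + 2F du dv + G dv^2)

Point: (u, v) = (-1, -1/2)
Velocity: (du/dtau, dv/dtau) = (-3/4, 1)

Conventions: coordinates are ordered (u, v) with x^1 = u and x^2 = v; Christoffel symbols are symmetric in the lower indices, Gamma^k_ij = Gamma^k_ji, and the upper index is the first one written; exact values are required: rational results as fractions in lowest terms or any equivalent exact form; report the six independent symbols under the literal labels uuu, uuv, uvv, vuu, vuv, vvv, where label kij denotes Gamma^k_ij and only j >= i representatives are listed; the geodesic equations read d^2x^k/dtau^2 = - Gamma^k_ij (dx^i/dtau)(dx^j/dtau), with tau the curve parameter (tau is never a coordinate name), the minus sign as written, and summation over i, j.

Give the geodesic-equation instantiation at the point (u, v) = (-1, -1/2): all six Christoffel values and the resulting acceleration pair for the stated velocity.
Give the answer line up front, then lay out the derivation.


Answer: Gamma_uuu = 0, Gamma_uuv = -16/21, Gamma_uvv = 40/21, Gamma_vuu = 0, Gamma_vuv = 8/21, Gamma_vvv = -20/21; accelerations (d^2u/dtau^2, d^2v/dtau^2) = (-64/21, 32/21)

E = 5/4, F = -1/8, G = 17/16 at the point
E_u = 0, E_v = -2, F_u = -1, F_v = 3, G_u = 1, G_v = -5/2
EG - F^2 = 21/16;  g^inv = (16/21) * [[17/16, 1/8], [1/8, 5/4]]
first-kind symbols [ij,l] = (1/2)(d_i g_jl + d_j g_il - d_l g_ij): [uu,u] = E_u/2 = 0, [uu,v] = F_u - E_v/2 = 0, [uv,u] = E_v/2 = -1, [uv,v] = G_u/2 = 1/2, [vv,u] = F_v - G_u/2 = 5/2, [vv,v] = G_v/2 = -5/4
Gamma^u_ij = (G*[ij,u] - F*[ij,v])/(EG - F^2), Gamma^v_ij = (E*[ij,v] - F*[ij,u])/(EG - F^2)
Gamma_uuu = 0, Gamma_uuv = -16/21, Gamma_uvv = 40/21, Gamma_vuu = 0, Gamma_vuv = 8/21, Gamma_vvv = -20/21
d^2u/dtau^2 = -(Gamma_uuu*(-3/4)^2 + 2*Gamma_uuv*(-3/4)*(1) + Gamma_uvv*(1)^2) = -64/21
d^2v/dtau^2 = -(Gamma_vuu*(-3/4)^2 + 2*Gamma_vuv*(-3/4)*(1) + Gamma_vvv*(1)^2) = 32/21


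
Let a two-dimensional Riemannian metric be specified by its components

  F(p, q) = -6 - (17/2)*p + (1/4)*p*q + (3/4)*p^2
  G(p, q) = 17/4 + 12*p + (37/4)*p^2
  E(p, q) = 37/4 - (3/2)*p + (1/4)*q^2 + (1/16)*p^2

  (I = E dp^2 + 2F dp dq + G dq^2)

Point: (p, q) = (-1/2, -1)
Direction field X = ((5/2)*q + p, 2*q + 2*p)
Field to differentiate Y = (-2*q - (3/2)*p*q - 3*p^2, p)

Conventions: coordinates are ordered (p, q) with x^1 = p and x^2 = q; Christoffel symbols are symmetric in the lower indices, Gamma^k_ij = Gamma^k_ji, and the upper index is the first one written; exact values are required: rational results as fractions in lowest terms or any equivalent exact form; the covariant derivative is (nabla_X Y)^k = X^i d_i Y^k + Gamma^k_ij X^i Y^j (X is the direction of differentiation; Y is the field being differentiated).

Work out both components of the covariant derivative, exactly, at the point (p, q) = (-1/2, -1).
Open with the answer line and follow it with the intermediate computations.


Answer: (nabla_X Y)^p = -68871/15188, (nabla_X Y)^q = 132876/3797

E = 657/64, F = -23/16, G = 9/16 at the point
E_p = -25/16, E_q = -1/2, F_p = -19/2, F_q = -1/8, G_p = 11/4, G_q = 0
EG - F^2 = 3797/1024;  g^inv = (1024/3797) * [[9/16, 23/16], [23/16, 657/64]]
first-kind symbols [ij,l] = (1/2)(d_i g_jl + d_j g_il - d_l g_ij): [pp,p] = E_p/2 = -25/32, [pp,q] = F_p - E_q/2 = -37/4, [pq,p] = E_q/2 = -1/4, [pq,q] = G_p/2 = 11/8, [qq,p] = F_q - G_p/2 = -3/2, [qq,q] = G_q/2 = 0
Gamma^p_ij = (G*[ij,p] - F*[ij,q])/(EG - F^2), Gamma^q_ij = (E*[ij,q] - F*[ij,p])/(EG - F^2)
Gamma_ppp = -14066/3797, Gamma_ppq = 1880/3797, Gamma_pqq = -864/3797, Gamma_qpp = -98386/3797, Gamma_qpq = 14086/3797, Gamma_qqq = -2208/3797
X = (-3, -3), Y = (1/2, -1/2) at the point


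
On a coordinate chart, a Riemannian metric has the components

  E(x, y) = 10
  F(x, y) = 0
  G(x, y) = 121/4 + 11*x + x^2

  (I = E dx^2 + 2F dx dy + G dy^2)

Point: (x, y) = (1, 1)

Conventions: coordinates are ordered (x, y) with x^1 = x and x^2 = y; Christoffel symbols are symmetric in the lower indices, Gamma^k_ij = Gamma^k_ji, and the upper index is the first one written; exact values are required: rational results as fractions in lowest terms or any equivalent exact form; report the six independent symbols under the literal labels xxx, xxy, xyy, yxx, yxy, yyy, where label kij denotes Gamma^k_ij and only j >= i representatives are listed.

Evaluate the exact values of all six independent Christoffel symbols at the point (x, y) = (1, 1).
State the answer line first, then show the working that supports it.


Answer: Gamma_xxx = 0, Gamma_xxy = 0, Gamma_xyy = -13/20, Gamma_yxx = 0, Gamma_yxy = 2/13, Gamma_yyy = 0

E = 10, F = 0, G = 169/4 at the point
E_x = 0, E_y = 0, F_x = 0, F_y = 0, G_x = 13, G_y = 0
EG - F^2 = 845/2;  g^inv = (2/845) * [[169/4, 0], [0, 10]]
first-kind symbols [ij,l] = (1/2)(d_i g_jl + d_j g_il - d_l g_ij): [xx,x] = E_x/2 = 0, [xx,y] = F_x - E_y/2 = 0, [xy,x] = E_y/2 = 0, [xy,y] = G_x/2 = 13/2, [yy,x] = F_y - G_x/2 = -13/2, [yy,y] = G_y/2 = 0
Gamma^x_ij = (G*[ij,x] - F*[ij,y])/(EG - F^2), Gamma^y_ij = (E*[ij,y] - F*[ij,x])/(EG - F^2)


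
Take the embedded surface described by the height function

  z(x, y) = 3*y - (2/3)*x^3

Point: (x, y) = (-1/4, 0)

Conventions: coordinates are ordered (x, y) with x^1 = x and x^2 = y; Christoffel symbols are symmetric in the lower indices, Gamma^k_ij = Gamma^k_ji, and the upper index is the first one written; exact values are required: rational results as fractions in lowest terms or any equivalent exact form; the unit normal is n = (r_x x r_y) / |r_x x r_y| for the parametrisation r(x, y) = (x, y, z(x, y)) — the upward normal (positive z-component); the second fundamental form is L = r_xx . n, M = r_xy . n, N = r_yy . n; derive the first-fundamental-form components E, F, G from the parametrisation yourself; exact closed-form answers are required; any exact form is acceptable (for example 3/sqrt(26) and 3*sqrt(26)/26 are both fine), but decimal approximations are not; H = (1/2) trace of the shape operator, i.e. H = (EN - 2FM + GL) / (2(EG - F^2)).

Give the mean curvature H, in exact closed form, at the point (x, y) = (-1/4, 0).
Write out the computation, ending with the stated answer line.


z_x = -1/8, z_y = 3, z_xx = 1, z_xy = 0, z_yy = 0
E = 65/64, F = -3/8, G = 10; answer radicand W^2 = 641/64
unnormalised second-form numerators: l = 1, m = 0, n = 0; L = l/sqrt(641/64), and similarly M = m/sqrt(W^2), N = n/sqrt(W^2)
H = (E*n - 2*F*m + G*l) / (2*(EG - F^2)*sqrt(W^2)); E*n - 2*F*m + G*l = 10, EG - F^2 = 641/64, so H = (320/641)/sqrt(641/64)

Answer: H = 2560*sqrt(641)/410881


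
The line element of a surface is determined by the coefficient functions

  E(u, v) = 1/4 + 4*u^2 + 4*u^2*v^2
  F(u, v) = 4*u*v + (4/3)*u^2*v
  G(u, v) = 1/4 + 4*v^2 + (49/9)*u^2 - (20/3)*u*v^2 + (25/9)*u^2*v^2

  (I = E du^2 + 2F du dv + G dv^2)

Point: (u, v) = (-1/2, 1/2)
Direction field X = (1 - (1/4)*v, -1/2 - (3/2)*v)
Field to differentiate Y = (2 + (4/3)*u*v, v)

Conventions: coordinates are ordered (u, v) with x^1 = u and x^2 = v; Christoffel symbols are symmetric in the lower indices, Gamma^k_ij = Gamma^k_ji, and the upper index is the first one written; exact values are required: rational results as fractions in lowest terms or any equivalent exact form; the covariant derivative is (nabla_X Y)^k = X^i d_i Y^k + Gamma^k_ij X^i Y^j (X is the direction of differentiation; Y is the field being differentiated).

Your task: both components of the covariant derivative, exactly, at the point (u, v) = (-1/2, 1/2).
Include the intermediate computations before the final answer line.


E = 3/2, F = -5/6, G = 521/144 at the point
E_u = -5, E_v = 1, F_u = 4/3, F_v = -5/3, G_u = -281/36, G_v = 289/36
EG - F^2 = 1363/288;  g^inv = (288/1363) * [[521/144, 5/6], [5/6, 3/2]]
first-kind symbols [ij,l] = (1/2)(d_i g_jl + d_j g_il - d_l g_ij): [uu,u] = E_u/2 = -5/2, [uu,v] = F_u - E_v/2 = 5/6, [uv,u] = E_v/2 = 1/2, [uv,v] = G_u/2 = -281/72, [vv,u] = F_v - G_u/2 = 161/72, [vv,v] = G_v/2 = 289/72
Gamma^u_ij = (G*[ij,u] - F*[ij,v])/(EG - F^2), Gamma^v_ij = (E*[ij,v] - F*[ij,u])/(EG - F^2)
Gamma_uuu = -2405/1363, Gamma_uuv = -43/141, Gamma_uvv = 118561/49068, Gamma_vuu = -240/1363, Gamma_vuv = -54/47, Gamma_vvv = 6812/4089
X = (7/8, -5/4), Y = (5/3, 1/2) at the point

Answer: (nabla_X Y)^u = -849775/392544, (nabla_X Y)^v = -21493/32712


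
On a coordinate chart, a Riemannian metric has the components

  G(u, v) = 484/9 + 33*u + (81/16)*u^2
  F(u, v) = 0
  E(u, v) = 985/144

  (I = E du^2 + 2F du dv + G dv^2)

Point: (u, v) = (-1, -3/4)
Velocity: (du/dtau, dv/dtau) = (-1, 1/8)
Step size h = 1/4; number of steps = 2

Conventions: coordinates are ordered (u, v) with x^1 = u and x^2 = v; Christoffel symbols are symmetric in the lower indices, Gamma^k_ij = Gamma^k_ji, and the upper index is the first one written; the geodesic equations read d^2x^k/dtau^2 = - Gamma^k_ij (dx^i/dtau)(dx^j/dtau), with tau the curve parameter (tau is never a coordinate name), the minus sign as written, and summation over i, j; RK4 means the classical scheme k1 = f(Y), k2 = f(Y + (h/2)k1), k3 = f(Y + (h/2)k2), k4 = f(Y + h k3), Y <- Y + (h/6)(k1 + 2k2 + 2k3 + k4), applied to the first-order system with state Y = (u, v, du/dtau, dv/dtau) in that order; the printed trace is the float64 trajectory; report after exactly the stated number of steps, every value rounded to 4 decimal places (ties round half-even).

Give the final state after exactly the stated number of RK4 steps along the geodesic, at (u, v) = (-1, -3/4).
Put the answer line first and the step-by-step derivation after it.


Answer: u = -1.4958, v = -0.6699, du/dtau = -0.9809, dv/dtau = 0.2052

f(Y) = (du/dtau, dv/dtau, -Gamma^u_ij Y'^i Y'^j, -Gamma^v_ij Y'^i Y'^j) with the Gammas evaluated at the stage position; h = 0.250000; intermediate values shown to 6 dp
step 0: u = -1.0000, v = -0.7500, du/dtau = -1.0000, dv/dtau = 0.1250
step 1:
  k1: at (u, v) = (-1.000000, -0.750000), (du/dtau, dv/dtau) = (-1.000000, 0.125000); Gamma_uuu = 0.000000, Gamma_uuv = 0.000000, Gamma_uvv = -1.672081, Gamma_vuu = 0.000000, Gamma_vuv = 0.442623, Gamma_vvv = 0.000000; k1 = (-1.000000, 0.125000, 0.026126, 0.110656)
  k2: at (u, v) = (-1.125000, -0.734375), (du/dtau, dv/dtau) = (-0.996734, 0.138832); Gamma_uuu = 0.000000, Gamma_uuv = 0.000000, Gamma_uvv = -1.579569, Gamma_vuu = 0.000000, Gamma_vuv = 0.468547, Gamma_vvv = 0.000000; k2 = (-0.996734, 0.138832, 0.030445, 0.129674)
  k3: at (u, v) = (-1.124592, -0.732646), (du/dtau, dv/dtau) = (-0.996194, 0.141209); Gamma_uuu = 0.000000, Gamma_uuv = 0.000000, Gamma_uvv = -1.579871, Gamma_vuu = 0.000000, Gamma_vuv = 0.468457, Gamma_vvv = 0.000000; k3 = (-0.996194, 0.141209, 0.031503, 0.131797)
  k4: at (u, v) = (-1.249049, -0.714698), (du/dtau, dv/dtau) = (-0.992124, 0.157949); Gamma_uuu = 0.000000, Gamma_uuv = 0.000000, Gamma_uvv = -1.487760, Gamma_vuu = 0.000000, Gamma_vuv = 0.497460, Gamma_vvv = 0.000000; k4 = (-0.992124, 0.157949, 0.037117, 0.155909)
  Y <- Y + (h/6)(k1 + 2k2 + 2k3 + k4): u = -1.2491, v = -0.7149, du/dtau = -0.9922, dv/dtau = 0.1579
step 2:
  k1: at (u, v) = (-1.249083, -0.714874), (du/dtau, dv/dtau) = (-0.992203, 0.157896); Gamma_uuu = 0.000000, Gamma_uuv = 0.000000, Gamma_uvv = -1.487735, Gamma_vuu = 0.000000, Gamma_vuv = 0.497469, Gamma_vvv = 0.000000; k1 = (-0.992203, 0.157896, 0.037091, 0.155872)
  k2: at (u, v) = (-1.373108, -0.695137), (du/dtau, dv/dtau) = (-0.987566, 0.177380); Gamma_uuu = 0.000000, Gamma_uuv = 0.000000, Gamma_uvv = -1.395944, Gamma_vuu = 0.000000, Gamma_vuv = 0.530180, Gamma_vvv = 0.000000; k2 = (-0.987566, 0.177380, 0.043922, 0.185748)
  k3: at (u, v) = (-1.372528, -0.692701), (du/dtau, dv/dtau) = (-0.986712, 0.181115); Gamma_uuu = 0.000000, Gamma_uuv = 0.000000, Gamma_uvv = -1.396372, Gamma_vuu = 0.000000, Gamma_vuv = 0.530017, Gamma_vvv = 0.000000; k3 = (-0.986712, 0.181115, 0.045805, 0.189437)
  k4: at (u, v) = (-1.495761, -0.669595), (du/dtau, dv/dtau) = (-0.980751, 0.205255); Gamma_uuu = 0.000000, Gamma_uuv = 0.000000, Gamma_uvv = -1.305168, Gamma_vuu = 0.000000, Gamma_vuv = 0.567055, Gamma_vvv = 0.000000; k4 = (-0.980751, 0.205255, 0.054986, 0.228301)
  Y <- Y + (h/6)(k1 + 2k2 + 2k3 + k4): u = -1.4958, v = -0.6699, du/dtau = -0.9809, dv/dtau = 0.2052


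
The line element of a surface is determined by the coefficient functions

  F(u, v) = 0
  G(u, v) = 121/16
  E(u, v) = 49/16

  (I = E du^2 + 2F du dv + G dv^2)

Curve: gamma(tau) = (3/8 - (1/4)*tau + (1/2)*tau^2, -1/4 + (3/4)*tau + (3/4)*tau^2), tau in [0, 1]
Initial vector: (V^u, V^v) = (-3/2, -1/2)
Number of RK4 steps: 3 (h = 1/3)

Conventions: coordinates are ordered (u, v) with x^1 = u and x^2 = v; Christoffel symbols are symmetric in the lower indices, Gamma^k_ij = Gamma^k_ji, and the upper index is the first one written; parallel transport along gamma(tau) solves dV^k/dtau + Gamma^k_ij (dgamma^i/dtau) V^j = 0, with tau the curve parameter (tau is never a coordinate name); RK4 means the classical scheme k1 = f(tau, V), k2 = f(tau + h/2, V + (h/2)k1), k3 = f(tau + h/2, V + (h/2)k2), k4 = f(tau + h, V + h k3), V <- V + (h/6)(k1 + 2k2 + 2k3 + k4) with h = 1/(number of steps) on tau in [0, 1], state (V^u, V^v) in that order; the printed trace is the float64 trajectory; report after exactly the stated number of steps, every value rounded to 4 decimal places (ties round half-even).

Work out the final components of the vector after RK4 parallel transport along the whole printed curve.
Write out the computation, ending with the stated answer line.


gamma'(tau) = (-1/4 + tau, 3/4 + (3/2)*tau); f(tau, V)^k = -Gamma^k_ij(gamma(tau)) gamma'^i(tau) V^j; h = 1/3; intermediate values shown to 6 dp
curve data and Christoffel symbols at the stage parameters:
  tau = 0.000000: gamma = (0.375000, -0.250000), gamma' = (-0.250000, 0.750000); Gamma_uuu = 0.000000, Gamma_uuv = 0.000000, Gamma_uvv = 0.000000, Gamma_vuu = 0.000000, Gamma_vuv = 0.000000, Gamma_vvv = 0.000000
  tau = 0.166667: gamma = (0.347222, -0.104167), gamma' = (-0.083333, 1.000000); Gamma_uuu = 0.000000, Gamma_uuv = 0.000000, Gamma_uvv = 0.000000, Gamma_vuu = 0.000000, Gamma_vuv = 0.000000, Gamma_vvv = 0.000000
  tau = 0.333333: gamma = (0.347222, 0.083333), gamma' = (0.083333, 1.250000); Gamma_uuu = 0.000000, Gamma_uuv = 0.000000, Gamma_uvv = 0.000000, Gamma_vuu = 0.000000, Gamma_vuv = 0.000000, Gamma_vvv = 0.000000
  tau = 0.500000: gamma = (0.375000, 0.312500), gamma' = (0.250000, 1.500000); Gamma_uuu = 0.000000, Gamma_uuv = 0.000000, Gamma_uvv = 0.000000, Gamma_vuu = 0.000000, Gamma_vuv = 0.000000, Gamma_vvv = 0.000000
  tau = 0.666667: gamma = (0.430556, 0.583333), gamma' = (0.416667, 1.750000); Gamma_uuu = 0.000000, Gamma_uuv = 0.000000, Gamma_uvv = 0.000000, Gamma_vuu = 0.000000, Gamma_vuv = 0.000000, Gamma_vvv = 0.000000
  tau = 0.833333: gamma = (0.513889, 0.895833), gamma' = (0.583333, 2.000000); Gamma_uuu = 0.000000, Gamma_uuv = 0.000000, Gamma_uvv = 0.000000, Gamma_vuu = 0.000000, Gamma_vuv = 0.000000, Gamma_vvv = 0.000000
  tau = 1.000000: gamma = (0.625000, 1.250000), gamma' = (0.750000, 2.250000); Gamma_uuu = 0.000000, Gamma_uuv = 0.000000, Gamma_uvv = 0.000000, Gamma_vuu = 0.000000, Gamma_vuv = 0.000000, Gamma_vvv = 0.000000
step 0: V^u = -1.5000, V^v = -0.5000
step 1: k1 = (0.000000, 0.000000), k2 = (0.000000, 0.000000), k3 = (0.000000, 0.000000), k4 = (0.000000, 0.000000); V <- V + (h/6)(k1 + 2k2 + 2k3 + k4): V^u = -1.5000, V^v = -0.5000
step 2: k1 = (0.000000, 0.000000), k2 = (0.000000, 0.000000), k3 = (0.000000, 0.000000), k4 = (0.000000, 0.000000); V <- V + (h/6)(k1 + 2k2 + 2k3 + k4): V^u = -1.5000, V^v = -0.5000
step 3: k1 = (0.000000, 0.000000), k2 = (0.000000, 0.000000), k3 = (0.000000, 0.000000), k4 = (0.000000, 0.000000); V <- V + (h/6)(k1 + 2k2 + 2k3 + k4): V^u = -1.5000, V^v = -0.5000

Answer: V^u = -1.5000, V^v = -0.5000


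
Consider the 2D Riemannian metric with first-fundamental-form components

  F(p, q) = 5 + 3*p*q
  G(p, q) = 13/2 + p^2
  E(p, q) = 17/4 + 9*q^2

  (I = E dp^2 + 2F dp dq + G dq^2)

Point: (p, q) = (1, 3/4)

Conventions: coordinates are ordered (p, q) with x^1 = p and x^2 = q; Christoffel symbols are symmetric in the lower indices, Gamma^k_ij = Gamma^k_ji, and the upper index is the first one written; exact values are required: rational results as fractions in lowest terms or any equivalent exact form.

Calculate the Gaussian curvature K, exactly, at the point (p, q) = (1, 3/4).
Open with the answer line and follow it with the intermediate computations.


Answer: K = 9792/43687

E = 149/16, F = 29/4, G = 15/2, EG - F^2 = 553/32 at the point
E_p = 0, E_q = 27/2, F_p = 9/4, F_q = 3, G_p = 2, G_q = 0
E_qq = 18, F_pq = 3, G_pp = 2
The intrinsic route: Brioschi's K = (det M1 - det M2)/(EG - F^2)^2.
M1 = [[-E_qq/2 + F_pq - G_pp/2, E_p/2, F_p - E_q/2], [F_q - G_p/2, E, F], [G_q/2, F, G]] = [[-7, 0, -9/2], [2, 149/16, 29/4], [0, 29/4, 15/2]]; det M1 = -5959/32
M2 = [[0, E_q/2, G_p/2], [E_q/2, E, F], [G_p/2, F, G]] = [[0, 27/4, 1], [27/4, 149/16, 29/4], [1, 29/4, 15/2]]; det M2 = -8101/32
det M1 - det M2 = 1071/16; K = 1071/16 / (553/32)^2 = 9792/43687


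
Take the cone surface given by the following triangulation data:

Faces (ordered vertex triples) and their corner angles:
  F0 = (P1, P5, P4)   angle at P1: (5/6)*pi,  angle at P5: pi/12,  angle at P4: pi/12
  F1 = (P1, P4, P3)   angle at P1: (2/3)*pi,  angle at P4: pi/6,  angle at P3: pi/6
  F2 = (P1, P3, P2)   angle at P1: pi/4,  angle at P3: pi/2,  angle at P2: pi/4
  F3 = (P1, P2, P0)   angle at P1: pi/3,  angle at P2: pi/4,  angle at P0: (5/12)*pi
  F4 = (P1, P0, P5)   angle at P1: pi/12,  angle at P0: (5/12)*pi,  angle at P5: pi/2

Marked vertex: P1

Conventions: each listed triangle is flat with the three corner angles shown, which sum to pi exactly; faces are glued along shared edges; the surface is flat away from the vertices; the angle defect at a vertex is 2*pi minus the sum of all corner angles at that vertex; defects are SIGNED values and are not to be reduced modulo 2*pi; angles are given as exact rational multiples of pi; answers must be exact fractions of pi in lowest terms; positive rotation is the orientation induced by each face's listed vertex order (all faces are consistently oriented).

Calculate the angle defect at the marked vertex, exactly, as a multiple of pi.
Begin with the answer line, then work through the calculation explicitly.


Answer: defect(P1) = -pi/6

Sum of corner angles at P1: (13/6)*pi
defect = 2*pi - (13/6)*pi


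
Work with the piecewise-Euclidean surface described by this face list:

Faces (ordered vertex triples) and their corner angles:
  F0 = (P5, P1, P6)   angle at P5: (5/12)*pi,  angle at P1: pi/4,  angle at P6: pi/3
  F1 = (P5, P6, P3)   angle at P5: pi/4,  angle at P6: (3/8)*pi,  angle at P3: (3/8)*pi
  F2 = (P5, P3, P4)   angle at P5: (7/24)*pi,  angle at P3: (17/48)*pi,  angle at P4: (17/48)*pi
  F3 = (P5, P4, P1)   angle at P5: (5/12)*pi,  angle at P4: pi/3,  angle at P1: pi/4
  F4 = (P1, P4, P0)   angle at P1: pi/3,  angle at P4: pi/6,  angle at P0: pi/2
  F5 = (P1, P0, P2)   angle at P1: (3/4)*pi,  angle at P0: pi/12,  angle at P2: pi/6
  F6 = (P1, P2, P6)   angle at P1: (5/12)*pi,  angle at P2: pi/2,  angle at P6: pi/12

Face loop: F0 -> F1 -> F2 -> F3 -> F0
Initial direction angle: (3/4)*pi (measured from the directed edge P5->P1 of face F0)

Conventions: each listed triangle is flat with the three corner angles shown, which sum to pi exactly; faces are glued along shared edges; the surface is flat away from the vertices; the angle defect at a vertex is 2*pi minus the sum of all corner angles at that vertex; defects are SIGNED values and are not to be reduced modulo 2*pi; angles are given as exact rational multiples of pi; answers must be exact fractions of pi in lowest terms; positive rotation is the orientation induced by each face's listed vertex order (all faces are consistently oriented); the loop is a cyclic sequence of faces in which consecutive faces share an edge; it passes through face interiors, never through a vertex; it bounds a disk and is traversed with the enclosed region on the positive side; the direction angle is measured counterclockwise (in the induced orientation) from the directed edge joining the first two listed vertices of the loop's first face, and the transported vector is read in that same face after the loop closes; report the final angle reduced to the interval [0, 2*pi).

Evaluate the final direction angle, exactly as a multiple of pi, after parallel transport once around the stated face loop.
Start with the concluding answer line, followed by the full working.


Answer: final direction angle = (11/8)*pi

enclosed vertex P5: corner angles sum to (11/8)*pi, defect = 2*pi - (11/8)*pi = (5/8)*pi
the final direction is the initial angle plus the enclosed defects, taken mod 2*pi in the induced orientation
final angle = (3/4)*pi + (5/8)*pi = (11/8)*pi (mod 2*pi)


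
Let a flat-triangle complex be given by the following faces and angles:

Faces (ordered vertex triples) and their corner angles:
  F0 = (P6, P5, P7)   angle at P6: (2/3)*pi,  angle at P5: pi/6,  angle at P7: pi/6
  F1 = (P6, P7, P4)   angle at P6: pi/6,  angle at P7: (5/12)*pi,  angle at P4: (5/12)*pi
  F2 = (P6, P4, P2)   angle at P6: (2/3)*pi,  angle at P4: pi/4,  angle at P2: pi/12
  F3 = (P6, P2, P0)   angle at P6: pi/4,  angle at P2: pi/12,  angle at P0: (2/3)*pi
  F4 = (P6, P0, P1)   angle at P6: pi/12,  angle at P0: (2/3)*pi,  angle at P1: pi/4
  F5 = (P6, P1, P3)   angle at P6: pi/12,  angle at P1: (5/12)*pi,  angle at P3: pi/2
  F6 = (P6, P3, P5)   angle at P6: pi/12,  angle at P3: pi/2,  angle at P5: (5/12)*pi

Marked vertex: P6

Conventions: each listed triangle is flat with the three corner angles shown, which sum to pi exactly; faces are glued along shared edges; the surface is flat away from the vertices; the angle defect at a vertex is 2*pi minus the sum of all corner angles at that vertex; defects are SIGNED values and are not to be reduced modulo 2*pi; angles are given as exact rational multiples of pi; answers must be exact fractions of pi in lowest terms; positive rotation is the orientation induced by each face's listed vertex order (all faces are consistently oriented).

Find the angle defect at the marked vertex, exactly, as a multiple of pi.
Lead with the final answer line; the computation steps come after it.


Answer: defect(P6) = 0

Sum of corner angles at P6: 2*pi
defect = 2*pi - 2*pi


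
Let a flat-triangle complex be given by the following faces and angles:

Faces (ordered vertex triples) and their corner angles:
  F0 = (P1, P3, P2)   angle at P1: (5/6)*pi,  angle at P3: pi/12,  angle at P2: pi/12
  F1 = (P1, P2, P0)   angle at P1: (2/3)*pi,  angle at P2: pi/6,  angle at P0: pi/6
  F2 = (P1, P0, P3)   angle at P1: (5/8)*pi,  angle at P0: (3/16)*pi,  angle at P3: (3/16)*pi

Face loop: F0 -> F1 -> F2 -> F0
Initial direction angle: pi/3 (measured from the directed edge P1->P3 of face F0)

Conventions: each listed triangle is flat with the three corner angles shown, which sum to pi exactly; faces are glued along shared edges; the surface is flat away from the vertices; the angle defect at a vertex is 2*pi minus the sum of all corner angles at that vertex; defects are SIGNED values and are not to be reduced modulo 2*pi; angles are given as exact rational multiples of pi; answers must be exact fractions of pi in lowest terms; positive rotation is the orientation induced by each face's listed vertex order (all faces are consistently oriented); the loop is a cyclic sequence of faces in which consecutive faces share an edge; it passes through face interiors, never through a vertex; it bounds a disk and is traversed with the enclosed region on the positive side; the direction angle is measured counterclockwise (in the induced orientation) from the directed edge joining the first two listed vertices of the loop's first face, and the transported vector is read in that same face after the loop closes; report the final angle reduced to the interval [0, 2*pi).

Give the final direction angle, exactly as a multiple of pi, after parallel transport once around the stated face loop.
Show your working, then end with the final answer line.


enclosed vertex P1: corner angles sum to (17/8)*pi, defect = 2*pi - (17/8)*pi = -pi/8
final direction = starting direction + enclosed defect total, reduced mod 2*pi (induced orientation)
final angle = pi/3 - pi/8 = (5/24)*pi (mod 2*pi)

Answer: final direction angle = (5/24)*pi


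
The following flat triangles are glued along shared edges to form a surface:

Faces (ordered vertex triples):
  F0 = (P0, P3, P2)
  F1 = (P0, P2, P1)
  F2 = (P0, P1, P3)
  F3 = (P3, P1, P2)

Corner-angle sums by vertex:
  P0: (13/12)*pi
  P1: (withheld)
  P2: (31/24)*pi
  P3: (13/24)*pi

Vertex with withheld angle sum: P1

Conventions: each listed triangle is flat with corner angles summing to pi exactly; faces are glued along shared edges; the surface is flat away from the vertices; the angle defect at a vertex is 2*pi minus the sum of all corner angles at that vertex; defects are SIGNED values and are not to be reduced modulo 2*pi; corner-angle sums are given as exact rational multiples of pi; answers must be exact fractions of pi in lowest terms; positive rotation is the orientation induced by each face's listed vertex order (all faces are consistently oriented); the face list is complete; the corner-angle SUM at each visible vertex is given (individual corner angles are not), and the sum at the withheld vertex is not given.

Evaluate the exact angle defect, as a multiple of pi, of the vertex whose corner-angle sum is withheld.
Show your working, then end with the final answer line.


V = 4, E = 6, F = 4; chi = V - E + F = 2
Gauss-Bonnet: total defect = 2*pi*chi = 4*pi; visible defects sum to (37/12)*pi

Answer: defect(P1) = (11/12)*pi


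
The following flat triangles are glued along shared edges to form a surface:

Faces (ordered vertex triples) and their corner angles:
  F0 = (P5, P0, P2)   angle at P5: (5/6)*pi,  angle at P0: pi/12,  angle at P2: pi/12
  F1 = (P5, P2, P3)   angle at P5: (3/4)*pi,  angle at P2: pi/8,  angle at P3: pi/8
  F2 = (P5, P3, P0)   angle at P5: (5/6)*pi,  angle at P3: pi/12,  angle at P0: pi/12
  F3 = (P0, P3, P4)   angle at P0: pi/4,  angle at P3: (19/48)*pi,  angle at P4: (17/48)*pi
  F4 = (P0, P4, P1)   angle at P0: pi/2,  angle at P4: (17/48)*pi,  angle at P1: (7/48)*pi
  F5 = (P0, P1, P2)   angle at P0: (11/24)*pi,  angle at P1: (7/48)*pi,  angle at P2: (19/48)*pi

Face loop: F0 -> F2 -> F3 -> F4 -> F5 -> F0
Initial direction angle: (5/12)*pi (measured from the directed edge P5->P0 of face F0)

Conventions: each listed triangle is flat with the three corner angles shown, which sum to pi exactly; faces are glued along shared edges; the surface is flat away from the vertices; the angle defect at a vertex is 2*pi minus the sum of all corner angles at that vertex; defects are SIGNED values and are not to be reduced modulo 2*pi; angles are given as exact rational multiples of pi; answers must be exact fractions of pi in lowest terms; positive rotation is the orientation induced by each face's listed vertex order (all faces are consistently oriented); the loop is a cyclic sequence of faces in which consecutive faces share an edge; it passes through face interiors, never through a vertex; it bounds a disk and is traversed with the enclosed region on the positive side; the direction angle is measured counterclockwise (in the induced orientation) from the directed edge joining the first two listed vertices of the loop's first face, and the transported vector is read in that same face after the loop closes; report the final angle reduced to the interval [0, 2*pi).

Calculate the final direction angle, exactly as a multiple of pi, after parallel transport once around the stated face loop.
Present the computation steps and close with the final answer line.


enclosed vertex P0: corner angles sum to (11/8)*pi, defect = 2*pi - (11/8)*pi = (5/8)*pi
final direction = starting direction + enclosed defect total, reduced mod 2*pi (induced orientation)
final angle = (5/12)*pi + (5/8)*pi = (25/24)*pi (mod 2*pi)

Answer: final direction angle = (25/24)*pi


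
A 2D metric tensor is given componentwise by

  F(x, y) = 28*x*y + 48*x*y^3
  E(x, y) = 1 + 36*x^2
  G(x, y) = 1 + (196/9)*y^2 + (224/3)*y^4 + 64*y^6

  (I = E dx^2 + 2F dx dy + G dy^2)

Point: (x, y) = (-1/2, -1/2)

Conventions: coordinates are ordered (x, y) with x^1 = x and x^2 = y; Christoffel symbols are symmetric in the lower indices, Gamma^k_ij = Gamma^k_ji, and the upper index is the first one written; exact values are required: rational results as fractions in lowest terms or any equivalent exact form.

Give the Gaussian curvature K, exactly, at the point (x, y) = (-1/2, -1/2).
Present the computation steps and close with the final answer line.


E = 10, F = 10, G = 109/9, EG - F^2 = 190/9 at the point
E_x = -36, E_y = 0, F_x = -20, F_y = -32, G_x = 0, G_y = -640/9
E_yy = 0, F_xy = 64, G_xx = 0
Brioschi: K = (det M1 - det M2) / (EG - F^2)^2 with the standard first/second-derivative matrices M1, M2.
M1 = [[-E_yy/2 + F_xy - G_xx/2, E_x/2, F_x - E_y/2], [F_y - G_x/2, E, F], [G_y/2, F, G]] = [[64, -18, -20], [-32, 10, 10], [-320/9, 10, 109/9]]; det M1 = 64
M2 = [[0, E_y/2, G_x/2], [E_y/2, E, F], [G_x/2, F, G]] = [[0, 0, 0], [0, 10, 10], [0, 10, 109/9]]; det M2 = 0
det M1 - det M2 = 64; K = 64 / (190/9)^2 = 1296/9025

Answer: K = 1296/9025


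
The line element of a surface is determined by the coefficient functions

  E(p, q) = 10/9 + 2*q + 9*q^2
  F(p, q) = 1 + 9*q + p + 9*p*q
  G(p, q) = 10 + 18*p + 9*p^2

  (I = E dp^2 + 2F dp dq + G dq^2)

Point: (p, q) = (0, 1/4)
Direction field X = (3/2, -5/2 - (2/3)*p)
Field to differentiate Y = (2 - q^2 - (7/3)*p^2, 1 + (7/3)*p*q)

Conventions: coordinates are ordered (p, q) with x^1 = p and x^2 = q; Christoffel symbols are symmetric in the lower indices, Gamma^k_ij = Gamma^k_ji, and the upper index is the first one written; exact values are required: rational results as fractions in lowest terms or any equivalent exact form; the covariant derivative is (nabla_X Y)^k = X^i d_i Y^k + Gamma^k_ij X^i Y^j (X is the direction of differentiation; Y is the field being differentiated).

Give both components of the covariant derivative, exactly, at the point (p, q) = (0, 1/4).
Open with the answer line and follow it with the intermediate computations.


Answer: (nabla_X Y)^p = 3571/12872, (nabla_X Y)^q = -23405/12872

E = 313/144, F = 13/4, G = 10 at the point
E_p = 0, E_q = 13/2, F_p = 13/4, F_q = 9, G_p = 18, G_q = 0
EG - F^2 = 1609/144;  g^inv = (144/1609) * [[10, -13/4], [-13/4, 313/144]]
first-kind symbols [ij,l] = (1/2)(d_i g_jl + d_j g_il - d_l g_ij): [pp,p] = E_p/2 = 0, [pp,q] = F_p - E_q/2 = 0, [pq,p] = E_q/2 = 13/4, [pq,q] = G_p/2 = 9, [qq,p] = F_q - G_p/2 = 0, [qq,q] = G_q/2 = 0
Gamma^p_ij = (G*[ij,p] - F*[ij,q])/(EG - F^2), Gamma^q_ij = (E*[ij,q] - F*[ij,p])/(EG - F^2)
Gamma_ppp = 0, Gamma_ppq = 468/1609, Gamma_pqq = 0, Gamma_qpp = 0, Gamma_qpq = 1296/1609, Gamma_qqq = 0
X = (3/2, -5/2), Y = (31/16, 1) at the point


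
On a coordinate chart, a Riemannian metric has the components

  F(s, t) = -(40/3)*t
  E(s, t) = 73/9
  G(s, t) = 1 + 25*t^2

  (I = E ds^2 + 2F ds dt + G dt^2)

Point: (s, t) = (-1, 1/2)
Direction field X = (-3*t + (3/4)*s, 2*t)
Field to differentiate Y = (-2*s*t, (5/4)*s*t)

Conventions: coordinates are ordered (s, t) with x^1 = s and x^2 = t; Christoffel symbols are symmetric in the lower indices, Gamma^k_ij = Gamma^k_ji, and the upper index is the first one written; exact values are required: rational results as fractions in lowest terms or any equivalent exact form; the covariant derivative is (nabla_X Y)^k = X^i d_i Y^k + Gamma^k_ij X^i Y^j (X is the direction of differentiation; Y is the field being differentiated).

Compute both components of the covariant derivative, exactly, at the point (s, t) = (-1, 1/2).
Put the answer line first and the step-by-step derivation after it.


Answer: (nabla_X Y)^s = 9989/2068, (nabla_X Y)^t = -52945/16544

E = 73/9, F = -20/3, G = 29/4 at the point
E_s = 0, E_t = 0, F_s = 0, F_t = -40/3, G_s = 0, G_t = 25
EG - F^2 = 517/36;  g^inv = (36/517) * [[29/4, 20/3], [20/3, 73/9]]
first-kind symbols [ij,l] = (1/2)(d_i g_jl + d_j g_il - d_l g_ij): [ss,s] = E_s/2 = 0, [ss,t] = F_s - E_t/2 = 0, [st,s] = E_t/2 = 0, [st,t] = G_s/2 = 0, [tt,s] = F_t - G_s/2 = -40/3, [tt,t] = G_t/2 = 25/2
Gamma^s_ij = (G*[ij,s] - F*[ij,t])/(EG - F^2), Gamma^t_ij = (E*[ij,t] - F*[ij,s])/(EG - F^2)
Gamma_sss = 0, Gamma_sst = 0, Gamma_stt = -480/517, Gamma_tss = 0, Gamma_tst = 0, Gamma_ttt = 450/517
X = (-9/4, 1), Y = (1, -5/8) at the point
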